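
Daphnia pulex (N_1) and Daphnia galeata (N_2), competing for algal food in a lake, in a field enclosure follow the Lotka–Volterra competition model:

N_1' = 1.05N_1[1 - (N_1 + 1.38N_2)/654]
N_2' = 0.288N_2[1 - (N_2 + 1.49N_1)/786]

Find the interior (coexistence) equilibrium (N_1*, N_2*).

Setting both brackets to zero gives the nullclines N_1 + 1.38N_2 = 654 and 1.49N_1 + N_2 = 786.
Substituting N_2 = 786 - 1.49N_1 into the first: N_1(1 - 1.38·1.49) = 654 - 1.38·786.
So N_1* = -431/-1.06 = 408, and then N_2* = 786 - 1.49·408 = 178.

N_1* ≈ 408, N_2* ≈ 178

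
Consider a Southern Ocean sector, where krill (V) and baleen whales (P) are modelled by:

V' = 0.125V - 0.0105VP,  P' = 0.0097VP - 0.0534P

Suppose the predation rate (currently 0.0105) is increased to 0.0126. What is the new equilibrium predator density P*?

At the interior fixed point, setting dV/dt = 0 with V > 0 fixes P* = (prey growth rate)/(VP coefficient) — independent of the other coefficients.
With the change, P* = 0.125/0.0126 = 9.92; it falls from 11.9.

P* ≈ 9.92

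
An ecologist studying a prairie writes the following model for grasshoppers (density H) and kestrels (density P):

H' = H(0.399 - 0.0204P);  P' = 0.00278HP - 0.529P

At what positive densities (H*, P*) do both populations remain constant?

Set dP/dt = 0 with P > 0: 0.00278H - 0.529 = 0, so H* = 0.529/0.00278 = 190.
Set dH/dt = 0 with H > 0: 0.399 - 0.0204P = 0, so P* = 0.399/0.0204 = 19.6.

H* ≈ 190, P* ≈ 19.6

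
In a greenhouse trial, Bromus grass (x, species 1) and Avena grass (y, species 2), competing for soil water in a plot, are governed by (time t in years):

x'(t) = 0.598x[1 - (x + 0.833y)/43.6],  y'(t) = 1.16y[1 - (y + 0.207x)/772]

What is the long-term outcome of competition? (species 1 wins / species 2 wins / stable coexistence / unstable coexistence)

species 2 excludes species 1

Compare the nullcline intercepts: K1/α12 = 43.6/0.833 = 52.3 < K2 = 772; K2/α21 = 772/0.207 = 3730 > K1 = 43.6.
Since the inequalities point opposite ways, species 2 can invade but species 1 cannot.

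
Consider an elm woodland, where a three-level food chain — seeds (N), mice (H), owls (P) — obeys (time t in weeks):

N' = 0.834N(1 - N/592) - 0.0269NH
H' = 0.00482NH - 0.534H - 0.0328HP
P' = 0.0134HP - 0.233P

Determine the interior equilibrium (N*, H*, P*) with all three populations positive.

N* ≈ 260, H* ≈ 17.4, P* ≈ 21.9

From dP/dt = 0: 0.0134H* = 0.233, so H* = 17.4.
From dN/dt = 0: 0.834(1 - N*/592) = 0.0269·17.4, giving N* = 592·(1 - 0.561) = 260.
From dH/dt = 0: 0.00482·260 - 0.534 = 0.0328P*, so P* = 0.719/0.0328 = 21.9.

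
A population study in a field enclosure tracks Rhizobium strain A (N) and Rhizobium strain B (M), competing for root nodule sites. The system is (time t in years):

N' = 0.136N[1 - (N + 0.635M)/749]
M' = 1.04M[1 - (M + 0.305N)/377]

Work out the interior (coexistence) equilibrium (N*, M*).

Setting both brackets to zero gives the nullclines N + 0.635M = 749 and 0.305N + M = 377.
Substituting M = 377 - 0.305N into the first: N(1 - 0.635·0.305) = 749 - 0.635·377.
So N* = 510/0.806 = 632, and then M* = 377 - 0.305·632 = 184.

N* ≈ 632, M* ≈ 184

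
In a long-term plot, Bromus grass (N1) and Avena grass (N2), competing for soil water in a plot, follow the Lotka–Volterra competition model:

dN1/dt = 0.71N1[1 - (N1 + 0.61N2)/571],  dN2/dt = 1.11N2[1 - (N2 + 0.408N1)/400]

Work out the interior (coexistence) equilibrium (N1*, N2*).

Setting both brackets to zero gives the nullclines N1 + 0.61N2 = 571 and 0.408N1 + N2 = 400.
Substituting N2 = 400 - 0.408N1 into the first: N1(1 - 0.61·0.408) = 571 - 0.61·400.
So N1* = 327/0.751 = 435, and then N2* = 400 - 0.408·435 = 222.

N1* ≈ 435, N2* ≈ 222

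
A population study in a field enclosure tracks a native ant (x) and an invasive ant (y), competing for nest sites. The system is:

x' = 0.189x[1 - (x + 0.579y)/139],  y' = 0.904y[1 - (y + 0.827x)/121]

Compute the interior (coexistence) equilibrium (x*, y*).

x* ≈ 132, y* ≈ 11.6

Setting both brackets to zero gives the nullclines x + 0.579y = 139 and 0.827x + y = 121.
Substituting y = 121 - 0.827x into the first: x(1 - 0.579·0.827) = 139 - 0.579·121.
So x* = 68.9/0.521 = 132, and then y* = 121 - 0.827·132 = 11.6.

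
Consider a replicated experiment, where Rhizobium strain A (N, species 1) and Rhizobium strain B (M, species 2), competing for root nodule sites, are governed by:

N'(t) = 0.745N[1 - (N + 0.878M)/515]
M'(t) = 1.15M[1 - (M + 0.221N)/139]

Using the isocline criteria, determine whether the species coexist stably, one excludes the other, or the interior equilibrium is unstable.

stable coexistence

Compare the nullcline intercepts: K1/α12 = 515/0.878 = 587 > K2 = 139; K2/α21 = 139/0.221 = 629 > K1 = 515.
Since both inequalities hold, each species can invade when rare, so the interior equilibrium is stable.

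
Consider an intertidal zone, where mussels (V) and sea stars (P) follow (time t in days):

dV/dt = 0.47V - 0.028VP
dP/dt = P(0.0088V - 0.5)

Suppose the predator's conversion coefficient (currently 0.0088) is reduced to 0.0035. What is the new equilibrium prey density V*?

At the interior fixed point, setting dP/dt = 0 with P > 0 fixes V* = (predator death rate)/(VP coefficient) — independent of the other coefficients.
With the change, V* = 0.5/0.0035 = 143; it rises from 56.8.

V* ≈ 143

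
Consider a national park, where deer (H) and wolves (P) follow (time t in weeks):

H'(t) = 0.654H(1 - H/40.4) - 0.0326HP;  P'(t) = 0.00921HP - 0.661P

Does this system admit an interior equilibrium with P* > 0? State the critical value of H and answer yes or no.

The predator equation gives dP/dt > 0 only when H > 0.661/0.00921 = 71.8.
Without the predator, H → K = 40.4. Since 40.4 < 71.8, the predator cannot invade.

Threshold H = 71.8; K < 71.8, so no, the predator goes extinct.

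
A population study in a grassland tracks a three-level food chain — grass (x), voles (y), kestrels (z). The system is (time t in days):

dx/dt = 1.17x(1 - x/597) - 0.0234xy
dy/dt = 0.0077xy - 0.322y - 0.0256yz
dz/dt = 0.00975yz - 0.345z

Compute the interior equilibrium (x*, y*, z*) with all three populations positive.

x* ≈ 175, y* ≈ 35.4, z* ≈ 39.9

From dz/dt = 0: 0.00975y* = 0.345, so y* = 35.4.
From dx/dt = 0: 1.17(1 - x*/597) = 0.0234·35.4, giving x* = 597·(1 - 0.708) = 175.
From dy/dt = 0: 0.0077·175 - 0.322 = 0.0256z*, so z* = 1.02/0.0256 = 39.9.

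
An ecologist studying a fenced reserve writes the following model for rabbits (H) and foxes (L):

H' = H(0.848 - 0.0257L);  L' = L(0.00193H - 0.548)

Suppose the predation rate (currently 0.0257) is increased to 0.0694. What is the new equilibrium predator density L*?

L* ≈ 12.2

At the interior fixed point, setting dH/dt = 0 with H > 0 fixes L* = (prey growth rate)/(HL coefficient) — independent of the other coefficients.
With the change, L* = 0.848/0.0694 = 12.2; it falls from 33.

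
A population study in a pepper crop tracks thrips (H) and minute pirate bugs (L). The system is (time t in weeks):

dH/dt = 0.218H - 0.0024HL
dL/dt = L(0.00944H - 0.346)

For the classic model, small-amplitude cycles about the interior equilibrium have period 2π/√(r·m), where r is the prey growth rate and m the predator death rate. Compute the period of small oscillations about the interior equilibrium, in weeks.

T ≈ 22.9 weeks

Here r = 0.218 and m = 0.346, so r·m = 0.0754.
ω = √0.0754 = 0.275 per week, hence T = 2π/ω ≈ 22.9 weeks.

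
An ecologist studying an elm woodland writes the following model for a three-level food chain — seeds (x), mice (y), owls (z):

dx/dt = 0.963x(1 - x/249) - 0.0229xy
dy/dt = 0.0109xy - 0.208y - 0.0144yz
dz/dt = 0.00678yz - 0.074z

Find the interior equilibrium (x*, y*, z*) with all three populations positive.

From dz/dt = 0: 0.00678y* = 0.074, so y* = 10.9.
From dx/dt = 0: 0.963(1 - x*/249) = 0.0229·10.9, giving x* = 249·(1 - 0.26) = 184.
From dy/dt = 0: 0.0109·184 - 0.208 = 0.0144z*, so z* = 1.8/0.0144 = 125.

x* ≈ 184, y* ≈ 10.9, z* ≈ 125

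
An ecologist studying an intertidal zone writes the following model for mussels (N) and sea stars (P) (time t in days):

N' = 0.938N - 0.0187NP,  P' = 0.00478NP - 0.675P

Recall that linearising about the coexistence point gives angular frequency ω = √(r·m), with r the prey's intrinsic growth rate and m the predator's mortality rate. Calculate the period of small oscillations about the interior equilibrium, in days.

Here r = 0.938 and m = 0.675, so r·m = 0.633.
ω = √0.633 = 0.796 per day, hence T = 2π/ω ≈ 7.9 days.

T ≈ 7.9 days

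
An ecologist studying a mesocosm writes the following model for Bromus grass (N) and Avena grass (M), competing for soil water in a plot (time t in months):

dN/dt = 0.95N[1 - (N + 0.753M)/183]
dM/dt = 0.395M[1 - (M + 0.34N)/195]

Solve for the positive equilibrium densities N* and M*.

Setting both brackets to zero gives the nullclines N + 0.753M = 183 and 0.34N + M = 195.
Substituting M = 195 - 0.34N into the first: N(1 - 0.753·0.34) = 183 - 0.753·195.
So N* = 36.2/0.744 = 48.6, and then M* = 195 - 0.34·48.6 = 178.

N* ≈ 48.6, M* ≈ 178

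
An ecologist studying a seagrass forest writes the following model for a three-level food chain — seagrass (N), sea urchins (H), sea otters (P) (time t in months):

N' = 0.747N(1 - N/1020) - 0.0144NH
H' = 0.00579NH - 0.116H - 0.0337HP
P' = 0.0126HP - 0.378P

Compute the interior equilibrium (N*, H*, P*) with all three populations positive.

From dP/dt = 0: 0.0126H* = 0.378, so H* = 30.
From dN/dt = 0: 0.747(1 - N*/1020) = 0.0144·30, giving N* = 1020·(1 - 0.578) = 430.
From dH/dt = 0: 0.00579·430 - 0.116 = 0.0337P*, so P* = 2.37/0.0337 = 70.5.

N* ≈ 430, H* ≈ 30, P* ≈ 70.5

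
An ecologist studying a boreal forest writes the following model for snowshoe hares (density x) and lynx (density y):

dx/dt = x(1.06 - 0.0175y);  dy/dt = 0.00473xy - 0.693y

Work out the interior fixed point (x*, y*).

Set dy/dt = 0 with y > 0: 0.00473x - 0.693 = 0, so x* = 0.693/0.00473 = 147.
Set dx/dt = 0 with x > 0: 1.06 - 0.0175y = 0, so y* = 1.06/0.0175 = 60.6.

x* ≈ 147, y* ≈ 60.6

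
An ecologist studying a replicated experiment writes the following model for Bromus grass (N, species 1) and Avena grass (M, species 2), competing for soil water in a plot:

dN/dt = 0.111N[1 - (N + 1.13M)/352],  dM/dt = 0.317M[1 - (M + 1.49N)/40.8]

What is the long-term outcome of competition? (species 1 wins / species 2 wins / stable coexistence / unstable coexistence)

Compare the nullcline intercepts: K1/α12 = 352/1.13 = 312 > K2 = 40.8; K2/α21 = 40.8/1.49 = 27.4 < K1 = 352.
Since the inequalities point opposite ways, species 1 can invade but species 2 cannot.

species 1 excludes species 2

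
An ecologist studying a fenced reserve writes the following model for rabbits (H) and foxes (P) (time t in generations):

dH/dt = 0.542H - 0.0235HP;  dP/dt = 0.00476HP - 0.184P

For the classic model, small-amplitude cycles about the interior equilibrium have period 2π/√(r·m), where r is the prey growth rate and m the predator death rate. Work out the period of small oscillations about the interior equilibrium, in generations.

Here r = 0.542 and m = 0.184, so r·m = 0.0997.
ω = √0.0997 = 0.316 per generation, hence T = 2π/ω ≈ 19.9 generations.

T ≈ 19.9 generations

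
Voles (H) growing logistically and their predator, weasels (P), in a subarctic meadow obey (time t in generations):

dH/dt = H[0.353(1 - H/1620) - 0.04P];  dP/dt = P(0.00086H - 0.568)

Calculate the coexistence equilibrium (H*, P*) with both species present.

From dP/dt = 0 with P > 0: 0.00086H* = 0.568, so H* = 660.
Substitute into dH/dt = 0: 0.353(1 - 660/1620) = 0.04P*.
The bracket is 0.592, giving P* = 0.209/0.04 = 5.23.

H* ≈ 660, P* ≈ 5.23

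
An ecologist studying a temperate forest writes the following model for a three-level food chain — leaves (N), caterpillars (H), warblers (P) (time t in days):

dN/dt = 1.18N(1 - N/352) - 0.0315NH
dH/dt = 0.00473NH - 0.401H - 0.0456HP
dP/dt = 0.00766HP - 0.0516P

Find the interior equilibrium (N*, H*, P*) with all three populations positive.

From dP/dt = 0: 0.00766H* = 0.0516, so H* = 6.74.
From dN/dt = 0: 1.18(1 - N*/352) = 0.0315·6.74, giving N* = 352·(1 - 0.18) = 289.
From dH/dt = 0: 0.00473·289 - 0.401 = 0.0456P*, so P* = 0.965/0.0456 = 21.2.

N* ≈ 289, H* ≈ 6.74, P* ≈ 21.2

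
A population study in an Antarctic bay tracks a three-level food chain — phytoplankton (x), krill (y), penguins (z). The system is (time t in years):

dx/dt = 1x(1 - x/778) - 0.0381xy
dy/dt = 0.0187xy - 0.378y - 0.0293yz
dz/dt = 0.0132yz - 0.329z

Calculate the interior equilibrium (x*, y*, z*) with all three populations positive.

x* ≈ 39.2, y* ≈ 24.9, z* ≈ 12.1

From dz/dt = 0: 0.0132y* = 0.329, so y* = 24.9.
From dx/dt = 0: 1(1 - x*/778) = 0.0381·24.9, giving x* = 778·(1 - 0.95) = 39.2.
From dy/dt = 0: 0.0187·39.2 - 0.378 = 0.0293z*, so z* = 0.355/0.0293 = 12.1.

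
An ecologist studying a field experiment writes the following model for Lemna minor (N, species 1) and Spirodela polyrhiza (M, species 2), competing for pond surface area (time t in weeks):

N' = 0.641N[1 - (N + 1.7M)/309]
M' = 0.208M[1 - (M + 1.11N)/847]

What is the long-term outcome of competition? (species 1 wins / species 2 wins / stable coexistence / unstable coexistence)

species 2 excludes species 1

Compare the nullcline intercepts: K1/α12 = 309/1.7 = 182 < K2 = 847; K2/α21 = 847/1.11 = 763 > K1 = 309.
Since the inequalities point opposite ways, species 2 can invade but species 1 cannot.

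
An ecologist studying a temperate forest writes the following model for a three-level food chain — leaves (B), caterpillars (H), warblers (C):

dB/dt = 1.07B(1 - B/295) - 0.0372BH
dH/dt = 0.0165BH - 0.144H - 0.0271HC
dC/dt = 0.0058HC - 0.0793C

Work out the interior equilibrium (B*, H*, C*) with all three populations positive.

B* ≈ 155, H* ≈ 13.7, C* ≈ 88.9

From dC/dt = 0: 0.0058H* = 0.0793, so H* = 13.7.
From dB/dt = 0: 1.07(1 - B*/295) = 0.0372·13.7, giving B* = 295·(1 - 0.475) = 155.
From dH/dt = 0: 0.0165·155 - 0.144 = 0.0271C*, so C* = 2.41/0.0271 = 88.9.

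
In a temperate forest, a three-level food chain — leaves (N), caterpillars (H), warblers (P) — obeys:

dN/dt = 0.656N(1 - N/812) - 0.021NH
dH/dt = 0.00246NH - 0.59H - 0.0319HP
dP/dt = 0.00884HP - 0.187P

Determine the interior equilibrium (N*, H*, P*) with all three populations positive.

From dP/dt = 0: 0.00884H* = 0.187, so H* = 21.2.
From dN/dt = 0: 0.656(1 - N*/812) = 0.021·21.2, giving N* = 812·(1 - 0.677) = 262.
From dH/dt = 0: 0.00246·262 - 0.59 = 0.0319P*, so P* = 0.0548/0.0319 = 1.72.

N* ≈ 262, H* ≈ 21.2, P* ≈ 1.72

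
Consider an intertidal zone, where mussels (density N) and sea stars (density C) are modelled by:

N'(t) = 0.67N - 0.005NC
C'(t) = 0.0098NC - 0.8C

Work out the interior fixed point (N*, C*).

Set dC/dt = 0 with C > 0: 0.0098N - 0.8 = 0, so N* = 0.8/0.0098 = 81.6.
Set dN/dt = 0 with N > 0: 0.67 - 0.005C = 0, so C* = 0.67/0.005 = 134.

N* ≈ 81.6, C* ≈ 134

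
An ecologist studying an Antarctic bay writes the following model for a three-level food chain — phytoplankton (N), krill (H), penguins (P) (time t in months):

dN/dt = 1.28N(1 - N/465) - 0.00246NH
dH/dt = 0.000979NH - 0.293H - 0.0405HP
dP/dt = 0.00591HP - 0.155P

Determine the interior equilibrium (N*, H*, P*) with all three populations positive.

From dP/dt = 0: 0.00591H* = 0.155, so H* = 26.2.
From dN/dt = 0: 1.28(1 - N*/465) = 0.00246·26.2, giving N* = 465·(1 - 0.0504) = 442.
From dH/dt = 0: 0.000979·442 - 0.293 = 0.0405P*, so P* = 0.139/0.0405 = 3.44.

N* ≈ 442, H* ≈ 26.2, P* ≈ 3.44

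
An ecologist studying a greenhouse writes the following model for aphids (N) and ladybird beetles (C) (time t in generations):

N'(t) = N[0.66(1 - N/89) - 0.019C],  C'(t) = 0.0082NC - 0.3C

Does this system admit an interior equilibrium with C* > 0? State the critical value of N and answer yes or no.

Threshold N = 36.6; K > 36.6, so yes, the predator persists.

The predator equation gives dC/dt > 0 only when N > 0.3/0.0082 = 36.6.
Without the predator, N → K = 89. Since 89 > 36.6, the predator can invade and persist.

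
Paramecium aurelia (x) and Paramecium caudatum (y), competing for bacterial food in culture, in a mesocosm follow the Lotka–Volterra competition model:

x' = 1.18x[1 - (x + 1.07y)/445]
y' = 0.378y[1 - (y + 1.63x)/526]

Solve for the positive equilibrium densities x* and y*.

Setting both brackets to zero gives the nullclines x + 1.07y = 445 and 1.63x + y = 526.
Substituting y = 526 - 1.63x into the first: x(1 - 1.07·1.63) = 445 - 1.07·526.
So x* = -118/-0.744 = 158, and then y* = 526 - 1.63·158 = 268.

x* ≈ 158, y* ≈ 268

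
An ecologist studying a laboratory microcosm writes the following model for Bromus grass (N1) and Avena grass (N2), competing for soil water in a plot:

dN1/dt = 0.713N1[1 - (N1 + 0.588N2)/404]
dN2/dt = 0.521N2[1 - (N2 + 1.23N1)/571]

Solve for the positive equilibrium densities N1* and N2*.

N1* ≈ 247, N2* ≈ 268

Setting both brackets to zero gives the nullclines N1 + 0.588N2 = 404 and 1.23N1 + N2 = 571.
Substituting N2 = 571 - 1.23N1 into the first: N1(1 - 0.588·1.23) = 404 - 0.588·571.
So N1* = 68.3/0.277 = 247, and then N2* = 571 - 1.23·247 = 268.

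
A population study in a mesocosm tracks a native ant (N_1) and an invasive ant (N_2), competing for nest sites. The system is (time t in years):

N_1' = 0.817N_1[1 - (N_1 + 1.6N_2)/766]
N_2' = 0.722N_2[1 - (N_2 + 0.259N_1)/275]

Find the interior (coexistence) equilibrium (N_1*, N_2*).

Setting both brackets to zero gives the nullclines N_1 + 1.6N_2 = 766 and 0.259N_1 + N_2 = 275.
Substituting N_2 = 275 - 0.259N_1 into the first: N_1(1 - 1.6·0.259) = 766 - 1.6·275.
So N_1* = 326/0.586 = 557, and then N_2* = 275 - 0.259·557 = 131.

N_1* ≈ 557, N_2* ≈ 131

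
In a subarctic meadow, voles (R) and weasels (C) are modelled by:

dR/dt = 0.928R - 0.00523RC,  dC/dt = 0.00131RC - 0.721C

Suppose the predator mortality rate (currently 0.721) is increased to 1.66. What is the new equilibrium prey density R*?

At the interior fixed point, setting dC/dt = 0 with C > 0 fixes R* = (predator death rate)/(RC coefficient) — independent of the other coefficients.
With the change, R* = 1.66/0.00131 = 1270; it rises from 550.

R* ≈ 1270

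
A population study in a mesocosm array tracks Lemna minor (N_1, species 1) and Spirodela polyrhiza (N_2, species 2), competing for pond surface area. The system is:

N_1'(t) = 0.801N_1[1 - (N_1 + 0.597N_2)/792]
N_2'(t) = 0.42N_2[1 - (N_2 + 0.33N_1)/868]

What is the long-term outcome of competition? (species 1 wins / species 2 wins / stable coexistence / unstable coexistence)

stable coexistence

Compare the nullcline intercepts: K1/α12 = 792/0.597 = 1330 > K2 = 868; K2/α21 = 868/0.33 = 2630 > K1 = 792.
Since both inequalities hold, each species can invade when rare, so the interior equilibrium is stable.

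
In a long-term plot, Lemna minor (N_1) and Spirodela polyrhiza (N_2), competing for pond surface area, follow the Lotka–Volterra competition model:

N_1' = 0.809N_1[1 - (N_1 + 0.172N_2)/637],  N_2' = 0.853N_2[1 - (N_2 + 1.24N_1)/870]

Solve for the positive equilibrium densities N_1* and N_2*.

Setting both brackets to zero gives the nullclines N_1 + 0.172N_2 = 637 and 1.24N_1 + N_2 = 870.
Substituting N_2 = 870 - 1.24N_1 into the first: N_1(1 - 0.172·1.24) = 637 - 0.172·870.
So N_1* = 487/0.787 = 619, and then N_2* = 870 - 1.24·619 = 102.

N_1* ≈ 619, N_2* ≈ 102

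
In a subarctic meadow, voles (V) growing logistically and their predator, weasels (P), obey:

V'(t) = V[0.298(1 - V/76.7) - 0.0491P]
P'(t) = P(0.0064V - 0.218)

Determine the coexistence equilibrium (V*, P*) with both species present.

From dP/dt = 0 with P > 0: 0.0064V* = 0.218, so V* = 34.1.
Substitute into dV/dt = 0: 0.298(1 - 34.1/76.7) = 0.0491P*.
The bracket is 0.556, giving P* = 0.166/0.0491 = 3.37.

V* ≈ 34.1, P* ≈ 3.37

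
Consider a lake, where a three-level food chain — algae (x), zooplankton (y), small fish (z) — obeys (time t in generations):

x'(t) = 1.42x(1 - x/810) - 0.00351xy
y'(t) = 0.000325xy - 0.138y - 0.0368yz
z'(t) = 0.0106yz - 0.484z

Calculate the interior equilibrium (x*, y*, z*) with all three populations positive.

From dz/dt = 0: 0.0106y* = 0.484, so y* = 45.7.
From dx/dt = 0: 1.42(1 - x*/810) = 0.00351·45.7, giving x* = 810·(1 - 0.113) = 719.
From dy/dt = 0: 0.000325·719 - 0.138 = 0.0368z*, so z* = 0.0955/0.0368 = 2.6.

x* ≈ 719, y* ≈ 45.7, z* ≈ 2.6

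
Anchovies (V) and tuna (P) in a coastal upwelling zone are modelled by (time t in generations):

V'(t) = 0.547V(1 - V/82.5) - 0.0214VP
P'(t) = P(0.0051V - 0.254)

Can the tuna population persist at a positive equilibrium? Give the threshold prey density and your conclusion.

The predator equation gives dP/dt > 0 only when V > 0.254/0.0051 = 49.8.
Without the predator, V → K = 82.5. Since 82.5 > 49.8, the predator can invade and persist.

Threshold V = 49.8; K > 49.8, so yes, the predator persists.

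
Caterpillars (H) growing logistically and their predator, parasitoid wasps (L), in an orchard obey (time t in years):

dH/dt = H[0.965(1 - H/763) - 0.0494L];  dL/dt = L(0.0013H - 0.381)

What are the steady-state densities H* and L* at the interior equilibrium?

H* ≈ 293, L* ≈ 12

From dL/dt = 0 with L > 0: 0.0013H* = 0.381, so H* = 293.
Substitute into dH/dt = 0: 0.965(1 - 293/763) = 0.0494L*.
The bracket is 0.616, giving L* = 0.594/0.0494 = 12.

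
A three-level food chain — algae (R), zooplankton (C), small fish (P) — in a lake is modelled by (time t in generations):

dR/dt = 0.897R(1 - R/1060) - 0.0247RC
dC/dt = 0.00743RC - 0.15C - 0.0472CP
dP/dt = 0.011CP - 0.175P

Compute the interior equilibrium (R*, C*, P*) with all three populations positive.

From dP/dt = 0: 0.011C* = 0.175, so C* = 15.9.
From dR/dt = 0: 0.897(1 - R*/1060) = 0.0247·15.9, giving R* = 1060·(1 - 0.438) = 596.
From dC/dt = 0: 0.00743·596 - 0.15 = 0.0472P*, so P* = 4.28/0.0472 = 90.6.

R* ≈ 596, C* ≈ 15.9, P* ≈ 90.6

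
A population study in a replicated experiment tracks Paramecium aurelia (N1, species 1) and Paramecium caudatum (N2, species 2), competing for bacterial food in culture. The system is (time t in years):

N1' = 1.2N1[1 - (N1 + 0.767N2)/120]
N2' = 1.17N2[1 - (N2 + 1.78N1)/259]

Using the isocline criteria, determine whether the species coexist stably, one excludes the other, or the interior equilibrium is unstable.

Compare the nullcline intercepts: K1/α12 = 120/0.767 = 156 < K2 = 259; K2/α21 = 259/1.78 = 146 > K1 = 120.
Since the inequalities point opposite ways, species 2 can invade but species 1 cannot.

species 2 excludes species 1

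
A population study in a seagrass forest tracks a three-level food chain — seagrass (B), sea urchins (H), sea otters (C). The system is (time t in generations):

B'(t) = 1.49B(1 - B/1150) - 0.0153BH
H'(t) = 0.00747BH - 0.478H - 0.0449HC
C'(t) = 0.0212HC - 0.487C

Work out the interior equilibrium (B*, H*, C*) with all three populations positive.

B* ≈ 879, H* ≈ 23, C* ≈ 136

From dC/dt = 0: 0.0212H* = 0.487, so H* = 23.
From dB/dt = 0: 1.49(1 - B*/1150) = 0.0153·23, giving B* = 1150·(1 - 0.236) = 879.
From dH/dt = 0: 0.00747·879 - 0.478 = 0.0449C*, so C* = 6.09/0.0449 = 136.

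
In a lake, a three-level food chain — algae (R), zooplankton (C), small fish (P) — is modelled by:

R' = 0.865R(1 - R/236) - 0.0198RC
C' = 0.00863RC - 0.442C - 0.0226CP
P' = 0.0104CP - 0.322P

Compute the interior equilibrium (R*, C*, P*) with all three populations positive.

From dP/dt = 0: 0.0104C* = 0.322, so C* = 31.
From dR/dt = 0: 0.865(1 - R*/236) = 0.0198·31, giving R* = 236·(1 - 0.709) = 68.7.
From dC/dt = 0: 0.00863·68.7 - 0.442 = 0.0226P*, so P* = 0.151/0.0226 = 6.69.

R* ≈ 68.7, C* ≈ 31, P* ≈ 6.69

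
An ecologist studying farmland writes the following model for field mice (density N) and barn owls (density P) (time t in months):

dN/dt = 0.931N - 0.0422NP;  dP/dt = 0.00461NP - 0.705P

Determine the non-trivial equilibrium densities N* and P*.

Set dP/dt = 0 with P > 0: 0.00461N - 0.705 = 0, so N* = 0.705/0.00461 = 153.
Set dN/dt = 0 with N > 0: 0.931 - 0.0422P = 0, so P* = 0.931/0.0422 = 22.1.

N* ≈ 153, P* ≈ 22.1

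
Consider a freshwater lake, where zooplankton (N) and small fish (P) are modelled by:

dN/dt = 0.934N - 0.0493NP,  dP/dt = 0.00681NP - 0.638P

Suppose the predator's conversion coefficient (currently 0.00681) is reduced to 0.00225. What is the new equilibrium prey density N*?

N* ≈ 284

At the interior fixed point, setting dP/dt = 0 with P > 0 fixes N* = (predator death rate)/(NP coefficient) — independent of the other coefficients.
With the change, N* = 0.638/0.00225 = 284; it rises from 93.7.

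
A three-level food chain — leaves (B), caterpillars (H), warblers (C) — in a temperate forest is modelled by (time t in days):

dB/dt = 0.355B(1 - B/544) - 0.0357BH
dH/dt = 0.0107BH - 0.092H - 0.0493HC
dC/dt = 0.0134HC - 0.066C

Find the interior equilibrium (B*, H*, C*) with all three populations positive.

From dC/dt = 0: 0.0134H* = 0.066, so H* = 4.93.
From dB/dt = 0: 0.355(1 - B*/544) = 0.0357·4.93, giving B* = 544·(1 - 0.495) = 275.
From dH/dt = 0: 0.0107·275 - 0.092 = 0.0493C*, so C* = 2.85/0.0493 = 57.7.

B* ≈ 275, H* ≈ 4.93, C* ≈ 57.7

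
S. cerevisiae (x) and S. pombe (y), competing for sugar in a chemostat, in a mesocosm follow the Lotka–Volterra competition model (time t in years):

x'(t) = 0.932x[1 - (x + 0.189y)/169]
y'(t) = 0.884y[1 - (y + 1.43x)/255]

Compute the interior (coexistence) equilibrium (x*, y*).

Setting both brackets to zero gives the nullclines x + 0.189y = 169 and 1.43x + y = 255.
Substituting y = 255 - 1.43x into the first: x(1 - 0.189·1.43) = 169 - 0.189·255.
So x* = 121/0.73 = 166, and then y* = 255 - 1.43·166 = 18.3.

x* ≈ 166, y* ≈ 18.3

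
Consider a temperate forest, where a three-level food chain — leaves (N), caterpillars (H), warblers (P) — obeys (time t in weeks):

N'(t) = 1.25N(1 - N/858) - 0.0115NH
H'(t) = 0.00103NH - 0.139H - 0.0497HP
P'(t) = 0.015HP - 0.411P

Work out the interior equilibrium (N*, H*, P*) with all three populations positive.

N* ≈ 642, H* ≈ 27.4, P* ≈ 10.5

From dP/dt = 0: 0.015H* = 0.411, so H* = 27.4.
From dN/dt = 0: 1.25(1 - N*/858) = 0.0115·27.4, giving N* = 858·(1 - 0.252) = 642.
From dH/dt = 0: 0.00103·642 - 0.139 = 0.0497P*, so P* = 0.522/0.0497 = 10.5.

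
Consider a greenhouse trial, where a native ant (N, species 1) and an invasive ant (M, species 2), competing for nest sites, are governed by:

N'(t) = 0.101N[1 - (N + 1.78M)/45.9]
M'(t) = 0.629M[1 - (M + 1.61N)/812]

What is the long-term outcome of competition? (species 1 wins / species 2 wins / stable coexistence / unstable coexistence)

species 2 excludes species 1

Compare the nullcline intercepts: K1/α12 = 45.9/1.78 = 25.8 < K2 = 812; K2/α21 = 812/1.61 = 504 > K1 = 45.9.
Since the inequalities point opposite ways, species 2 can invade but species 1 cannot.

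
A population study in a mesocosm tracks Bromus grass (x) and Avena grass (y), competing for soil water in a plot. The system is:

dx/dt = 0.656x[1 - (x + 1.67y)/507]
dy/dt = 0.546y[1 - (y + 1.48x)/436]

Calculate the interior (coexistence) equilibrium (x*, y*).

x* ≈ 150, y* ≈ 214

Setting both brackets to zero gives the nullclines x + 1.67y = 507 and 1.48x + y = 436.
Substituting y = 436 - 1.48x into the first: x(1 - 1.67·1.48) = 507 - 1.67·436.
So x* = -221/-1.47 = 150, and then y* = 436 - 1.48·150 = 214.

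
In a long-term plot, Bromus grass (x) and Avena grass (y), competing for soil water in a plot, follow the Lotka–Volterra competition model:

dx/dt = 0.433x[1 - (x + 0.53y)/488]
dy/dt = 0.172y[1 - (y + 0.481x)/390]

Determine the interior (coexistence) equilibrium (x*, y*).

x* ≈ 378, y* ≈ 208

Setting both brackets to zero gives the nullclines x + 0.53y = 488 and 0.481x + y = 390.
Substituting y = 390 - 0.481x into the first: x(1 - 0.53·0.481) = 488 - 0.53·390.
So x* = 281/0.745 = 378, and then y* = 390 - 0.481·378 = 208.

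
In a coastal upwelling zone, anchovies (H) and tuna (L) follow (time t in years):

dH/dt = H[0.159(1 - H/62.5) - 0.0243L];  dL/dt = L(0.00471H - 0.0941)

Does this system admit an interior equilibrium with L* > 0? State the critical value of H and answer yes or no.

The predator equation gives dL/dt > 0 only when H > 0.0941/0.00471 = 20.
Without the predator, H → K = 62.5. Since 62.5 > 20, the predator can invade and persist.

Threshold H = 20; K > 20, so yes, the predator persists.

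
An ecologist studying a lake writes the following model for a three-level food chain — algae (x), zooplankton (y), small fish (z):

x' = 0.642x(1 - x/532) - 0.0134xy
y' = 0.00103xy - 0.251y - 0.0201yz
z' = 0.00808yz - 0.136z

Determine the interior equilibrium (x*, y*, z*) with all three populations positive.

x* ≈ 345, y* ≈ 16.8, z* ≈ 5.2

From dz/dt = 0: 0.00808y* = 0.136, so y* = 16.8.
From dx/dt = 0: 0.642(1 - x*/532) = 0.0134·16.8, giving x* = 532·(1 - 0.351) = 345.
From dy/dt = 0: 0.00103·345 - 0.251 = 0.0201z*, so z* = 0.104/0.0201 = 5.2.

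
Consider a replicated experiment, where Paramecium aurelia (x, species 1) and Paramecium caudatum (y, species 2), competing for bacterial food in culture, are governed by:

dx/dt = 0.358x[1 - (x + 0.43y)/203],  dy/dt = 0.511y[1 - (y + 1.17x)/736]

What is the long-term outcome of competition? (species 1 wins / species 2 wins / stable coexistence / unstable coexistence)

species 2 excludes species 1

Compare the nullcline intercepts: K1/α12 = 203/0.43 = 472 < K2 = 736; K2/α21 = 736/1.17 = 629 > K1 = 203.
Since the inequalities point opposite ways, species 2 can invade but species 1 cannot.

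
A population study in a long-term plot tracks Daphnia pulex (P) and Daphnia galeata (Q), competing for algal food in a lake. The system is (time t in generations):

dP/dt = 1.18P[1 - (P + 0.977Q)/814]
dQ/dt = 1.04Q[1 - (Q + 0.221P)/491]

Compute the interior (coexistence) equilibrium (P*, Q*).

Setting both brackets to zero gives the nullclines P + 0.977Q = 814 and 0.221P + Q = 491.
Substituting Q = 491 - 0.221P into the first: P(1 - 0.977·0.221) = 814 - 0.977·491.
So P* = 334/0.784 = 426, and then Q* = 491 - 0.221·426 = 397.

P* ≈ 426, Q* ≈ 397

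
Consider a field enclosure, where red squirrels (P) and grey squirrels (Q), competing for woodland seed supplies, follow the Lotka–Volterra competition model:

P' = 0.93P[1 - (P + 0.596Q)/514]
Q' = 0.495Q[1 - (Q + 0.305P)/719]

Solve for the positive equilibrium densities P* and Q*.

Setting both brackets to zero gives the nullclines P + 0.596Q = 514 and 0.305P + Q = 719.
Substituting Q = 719 - 0.305P into the first: P(1 - 0.596·0.305) = 514 - 0.596·719.
So P* = 85.5/0.818 = 104, and then Q* = 719 - 0.305·104 = 687.

P* ≈ 104, Q* ≈ 687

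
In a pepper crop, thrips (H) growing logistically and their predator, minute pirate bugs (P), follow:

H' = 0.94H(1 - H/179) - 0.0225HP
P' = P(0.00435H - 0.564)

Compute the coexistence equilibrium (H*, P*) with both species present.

From dP/dt = 0 with P > 0: 0.00435H* = 0.564, so H* = 130.
Substitute into dH/dt = 0: 0.94(1 - 130/179) = 0.0225P*.
The bracket is 0.276, giving P* = 0.259/0.0225 = 11.5.

H* ≈ 130, P* ≈ 11.5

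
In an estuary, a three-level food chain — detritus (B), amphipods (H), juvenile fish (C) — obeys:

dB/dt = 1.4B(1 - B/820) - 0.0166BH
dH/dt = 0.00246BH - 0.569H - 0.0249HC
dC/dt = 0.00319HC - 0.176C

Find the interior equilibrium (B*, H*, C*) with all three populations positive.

B* ≈ 284, H* ≈ 55.2, C* ≈ 5.16

From dC/dt = 0: 0.00319H* = 0.176, so H* = 55.2.
From dB/dt = 0: 1.4(1 - B*/820) = 0.0166·55.2, giving B* = 820·(1 - 0.654) = 284.
From dH/dt = 0: 0.00246·284 - 0.569 = 0.0249C*, so C* = 0.129/0.0249 = 5.16.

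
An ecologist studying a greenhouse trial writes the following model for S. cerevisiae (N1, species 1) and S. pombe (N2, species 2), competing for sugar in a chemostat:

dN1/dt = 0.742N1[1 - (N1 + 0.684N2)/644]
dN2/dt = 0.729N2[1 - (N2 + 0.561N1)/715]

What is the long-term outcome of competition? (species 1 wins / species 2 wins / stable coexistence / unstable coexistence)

Compare the nullcline intercepts: K1/α12 = 644/0.684 = 942 > K2 = 715; K2/α21 = 715/0.561 = 1270 > K1 = 644.
Since both inequalities hold, each species can invade when rare, so the interior equilibrium is stable.

stable coexistence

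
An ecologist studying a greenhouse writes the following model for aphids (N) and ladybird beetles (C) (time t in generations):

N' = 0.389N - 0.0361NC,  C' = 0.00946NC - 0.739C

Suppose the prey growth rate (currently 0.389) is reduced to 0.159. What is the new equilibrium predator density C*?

At the interior fixed point, setting dN/dt = 0 with N > 0 fixes C* = (prey growth rate)/(NC coefficient) — independent of the other coefficients.
With the change, C* = 0.159/0.0361 = 4.4; it falls from 10.8.

C* ≈ 4.4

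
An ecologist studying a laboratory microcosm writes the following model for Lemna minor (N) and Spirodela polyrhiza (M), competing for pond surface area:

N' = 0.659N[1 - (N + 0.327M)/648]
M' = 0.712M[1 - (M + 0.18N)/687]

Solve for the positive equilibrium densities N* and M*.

Setting both brackets to zero gives the nullclines N + 0.327M = 648 and 0.18N + M = 687.
Substituting M = 687 - 0.18N into the first: N(1 - 0.327·0.18) = 648 - 0.327·687.
So N* = 423/0.941 = 450, and then M* = 687 - 0.18·450 = 606.

N* ≈ 450, M* ≈ 606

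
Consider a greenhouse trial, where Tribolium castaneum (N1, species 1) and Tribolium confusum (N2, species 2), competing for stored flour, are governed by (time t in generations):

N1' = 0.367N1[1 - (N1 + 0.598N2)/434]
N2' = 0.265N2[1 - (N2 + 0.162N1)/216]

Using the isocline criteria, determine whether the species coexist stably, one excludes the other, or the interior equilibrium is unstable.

Compare the nullcline intercepts: K1/α12 = 434/0.598 = 726 > K2 = 216; K2/α21 = 216/0.162 = 1330 > K1 = 434.
Since both inequalities hold, each species can invade when rare, so the interior equilibrium is stable.

stable coexistence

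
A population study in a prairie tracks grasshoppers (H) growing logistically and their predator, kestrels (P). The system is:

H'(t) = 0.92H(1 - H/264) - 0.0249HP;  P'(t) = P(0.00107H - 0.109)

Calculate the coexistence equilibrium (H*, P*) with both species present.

From dP/dt = 0 with P > 0: 0.00107H* = 0.109, so H* = 102.
Substitute into dH/dt = 0: 0.92(1 - 102/264) = 0.0249P*.
The bracket is 0.614, giving P* = 0.565/0.0249 = 22.7.

H* ≈ 102, P* ≈ 22.7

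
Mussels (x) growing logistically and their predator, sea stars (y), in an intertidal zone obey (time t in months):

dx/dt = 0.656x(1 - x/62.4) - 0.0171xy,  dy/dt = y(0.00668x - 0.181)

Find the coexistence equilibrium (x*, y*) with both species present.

From dy/dt = 0 with y > 0: 0.00668x* = 0.181, so x* = 27.1.
Substitute into dx/dt = 0: 0.656(1 - 27.1/62.4) = 0.0171y*.
The bracket is 0.566, giving y* = 0.371/0.0171 = 21.7.

x* ≈ 27.1, y* ≈ 21.7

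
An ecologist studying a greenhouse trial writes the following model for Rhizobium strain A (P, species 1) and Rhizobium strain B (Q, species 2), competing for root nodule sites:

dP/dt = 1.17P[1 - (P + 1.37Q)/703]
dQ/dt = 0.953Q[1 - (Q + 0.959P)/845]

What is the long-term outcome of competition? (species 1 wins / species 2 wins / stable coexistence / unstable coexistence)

species 2 excludes species 1

Compare the nullcline intercepts: K1/α12 = 703/1.37 = 513 < K2 = 845; K2/α21 = 845/0.959 = 881 > K1 = 703.
Since the inequalities point opposite ways, species 2 can invade but species 1 cannot.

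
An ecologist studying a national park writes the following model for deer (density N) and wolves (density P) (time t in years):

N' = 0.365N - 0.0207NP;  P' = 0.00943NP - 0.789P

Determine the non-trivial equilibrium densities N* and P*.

N* ≈ 83.7, P* ≈ 17.6

Set dP/dt = 0 with P > 0: 0.00943N - 0.789 = 0, so N* = 0.789/0.00943 = 83.7.
Set dN/dt = 0 with N > 0: 0.365 - 0.0207P = 0, so P* = 0.365/0.0207 = 17.6.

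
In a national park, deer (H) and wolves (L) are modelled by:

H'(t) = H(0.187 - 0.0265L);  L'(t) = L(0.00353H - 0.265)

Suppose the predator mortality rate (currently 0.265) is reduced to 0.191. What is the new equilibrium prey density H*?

At the interior fixed point, setting dL/dt = 0 with L > 0 fixes H* = (predator death rate)/(HL coefficient) — independent of the other coefficients.
With the change, H* = 0.191/0.00353 = 54.1; it falls from 75.1.

H* ≈ 54.1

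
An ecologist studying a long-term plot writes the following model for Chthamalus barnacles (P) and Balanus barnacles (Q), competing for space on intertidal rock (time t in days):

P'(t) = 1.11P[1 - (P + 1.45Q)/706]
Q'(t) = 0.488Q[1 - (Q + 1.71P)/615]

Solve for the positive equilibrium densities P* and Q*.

P* ≈ 126, Q* ≈ 400

Setting both brackets to zero gives the nullclines P + 1.45Q = 706 and 1.71P + Q = 615.
Substituting Q = 615 - 1.71P into the first: P(1 - 1.45·1.71) = 706 - 1.45·615.
So P* = -186/-1.48 = 126, and then Q* = 615 - 1.71·126 = 400.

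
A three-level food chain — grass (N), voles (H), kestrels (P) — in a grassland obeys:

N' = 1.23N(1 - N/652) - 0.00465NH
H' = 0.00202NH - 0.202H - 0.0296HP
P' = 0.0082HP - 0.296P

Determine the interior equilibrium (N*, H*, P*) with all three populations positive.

From dP/dt = 0: 0.0082H* = 0.296, so H* = 36.1.
From dN/dt = 0: 1.23(1 - N*/652) = 0.00465·36.1, giving N* = 652·(1 - 0.136) = 563.
From dH/dt = 0: 0.00202·563 - 0.202 = 0.0296P*, so P* = 0.935/0.0296 = 31.6.

N* ≈ 563, H* ≈ 36.1, P* ≈ 31.6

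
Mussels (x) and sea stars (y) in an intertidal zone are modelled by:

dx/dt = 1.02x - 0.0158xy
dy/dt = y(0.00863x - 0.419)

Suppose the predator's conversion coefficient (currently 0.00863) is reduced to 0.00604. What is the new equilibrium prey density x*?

At the interior fixed point, setting dy/dt = 0 with y > 0 fixes x* = (predator death rate)/(xy coefficient) — independent of the other coefficients.
With the change, x* = 0.419/0.00604 = 69.4; it rises from 48.6.

x* ≈ 69.4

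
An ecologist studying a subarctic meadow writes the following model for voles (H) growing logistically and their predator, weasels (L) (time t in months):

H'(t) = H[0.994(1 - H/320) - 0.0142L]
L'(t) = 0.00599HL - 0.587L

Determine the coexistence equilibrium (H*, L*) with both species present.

From dL/dt = 0 with L > 0: 0.00599H* = 0.587, so H* = 98.
Substitute into dH/dt = 0: 0.994(1 - 98/320) = 0.0142L*.
The bracket is 0.694, giving L* = 0.69/0.0142 = 48.6.

H* ≈ 98, L* ≈ 48.6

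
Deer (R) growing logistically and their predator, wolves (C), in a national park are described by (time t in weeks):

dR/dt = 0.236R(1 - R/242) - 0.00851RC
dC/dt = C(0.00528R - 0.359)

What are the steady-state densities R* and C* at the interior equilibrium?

From dC/dt = 0 with C > 0: 0.00528R* = 0.359, so R* = 68.
Substitute into dR/dt = 0: 0.236(1 - 68/242) = 0.00851C*.
The bracket is 0.719, giving C* = 0.17/0.00851 = 19.9.

R* ≈ 68, C* ≈ 19.9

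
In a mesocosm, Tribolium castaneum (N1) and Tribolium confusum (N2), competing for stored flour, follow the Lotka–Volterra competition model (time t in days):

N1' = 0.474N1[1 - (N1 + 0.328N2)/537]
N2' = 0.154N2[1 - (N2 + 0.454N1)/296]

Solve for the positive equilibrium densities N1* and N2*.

N1* ≈ 517, N2* ≈ 61.3

Setting both brackets to zero gives the nullclines N1 + 0.328N2 = 537 and 0.454N1 + N2 = 296.
Substituting N2 = 296 - 0.454N1 into the first: N1(1 - 0.328·0.454) = 537 - 0.328·296.
So N1* = 440/0.851 = 517, and then N2* = 296 - 0.454·517 = 61.3.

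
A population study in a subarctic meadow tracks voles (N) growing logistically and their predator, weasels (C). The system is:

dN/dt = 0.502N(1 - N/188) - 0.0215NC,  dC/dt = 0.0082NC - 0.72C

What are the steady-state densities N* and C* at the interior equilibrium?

N* ≈ 87.8, C* ≈ 12.4

From dC/dt = 0 with C > 0: 0.0082N* = 0.72, so N* = 87.8.
Substitute into dN/dt = 0: 0.502(1 - 87.8/188) = 0.0215C*.
The bracket is 0.533, giving C* = 0.268/0.0215 = 12.4.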